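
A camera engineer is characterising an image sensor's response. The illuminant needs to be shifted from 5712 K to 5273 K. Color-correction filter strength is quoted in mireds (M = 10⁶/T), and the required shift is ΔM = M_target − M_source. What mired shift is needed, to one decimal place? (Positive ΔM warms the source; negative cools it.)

+14.6 mireds

M_source = 10⁶/5712 = 175.070; M_target = 10⁶/5273 = 189.645.
ΔM = 189.645 − 175.070 = 14.575 → +14.6 mireds, a warming shift.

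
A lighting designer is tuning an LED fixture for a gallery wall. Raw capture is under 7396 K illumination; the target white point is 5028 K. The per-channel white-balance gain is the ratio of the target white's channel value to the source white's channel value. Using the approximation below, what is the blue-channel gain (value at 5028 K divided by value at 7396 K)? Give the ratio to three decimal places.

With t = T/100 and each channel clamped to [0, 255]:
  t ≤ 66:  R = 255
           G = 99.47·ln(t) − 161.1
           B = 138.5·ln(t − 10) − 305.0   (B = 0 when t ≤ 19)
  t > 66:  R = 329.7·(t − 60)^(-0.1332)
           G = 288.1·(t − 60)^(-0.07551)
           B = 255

At 7396 K (t = 73.96):
  B = 255 by definition for t > 66.
At 5028 K (t = 50.28):
  B = 138.5·ln(50.28 − 10) − 305.0 = 138.5·ln 40.28 − 305.0 = 138.5·3.6959 − 305.0 = 206.876.
Gain = 206.876 / 255.000 = 0.8113 → 0.811.

0.811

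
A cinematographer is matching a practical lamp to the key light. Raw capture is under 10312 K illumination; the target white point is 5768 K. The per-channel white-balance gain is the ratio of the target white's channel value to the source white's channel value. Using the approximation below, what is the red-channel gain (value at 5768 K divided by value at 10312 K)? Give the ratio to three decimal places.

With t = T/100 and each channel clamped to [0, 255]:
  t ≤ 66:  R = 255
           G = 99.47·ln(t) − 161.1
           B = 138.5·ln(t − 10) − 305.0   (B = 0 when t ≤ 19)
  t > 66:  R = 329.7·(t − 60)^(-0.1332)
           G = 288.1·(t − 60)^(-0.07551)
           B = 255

At 10312 K (t = 103.12):
  R = 329.7·(103.12 − 60)^(-0.1332) = 329.7·43.12^(-0.1332) = 329.7·0.60570 = 199.701.
At 5768 K (t = 57.68):
  R = 255 by definition for t ≤ 66.
Gain = 255.000 / 199.701 = 1.2769 → 1.277.

1.277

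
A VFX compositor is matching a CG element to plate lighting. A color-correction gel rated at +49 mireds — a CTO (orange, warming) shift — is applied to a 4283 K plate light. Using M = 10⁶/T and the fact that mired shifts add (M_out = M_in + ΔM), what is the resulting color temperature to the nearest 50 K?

M_in = 10⁶/4283 = 233.48 mireds.
M_out = 233.48 + (+49) = 282.48 mireds.
T_out = 10⁶/282.48 = 3540.1 K → 3550 K.

3550 K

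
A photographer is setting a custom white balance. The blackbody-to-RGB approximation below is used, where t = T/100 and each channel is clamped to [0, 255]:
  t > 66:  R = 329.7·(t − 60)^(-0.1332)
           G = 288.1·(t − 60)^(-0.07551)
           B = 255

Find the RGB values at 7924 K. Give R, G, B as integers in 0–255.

R=222, G=230, B=255

t = 7924/100 = 79.24; the t > 66 branch applies.
R = 329.7·(79.24 − 60)^(-0.1332) = 329.7·19.24^(-0.1332) = 329.7·0.67444 = 222.363.
G = 288.1·(79.24 − 60)^(-0.07551) = 288.1·19.24^(-0.07551) = 288.1·0.79989 = 230.448.
B = 255 by definition for t > 66.
Rounded: (222, 230, 255).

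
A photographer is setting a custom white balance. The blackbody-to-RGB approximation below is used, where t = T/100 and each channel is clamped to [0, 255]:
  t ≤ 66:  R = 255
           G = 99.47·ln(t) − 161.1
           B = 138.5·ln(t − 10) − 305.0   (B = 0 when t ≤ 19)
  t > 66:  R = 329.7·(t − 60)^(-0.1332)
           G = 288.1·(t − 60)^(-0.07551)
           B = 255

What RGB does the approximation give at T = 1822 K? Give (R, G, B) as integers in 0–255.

t = 1822/100 = 18.22; the t ≤ 66 branch applies.
R = 255 by definition for t ≤ 66.
G = 99.47·ln 18.22 − 161.1 = 99.47·2.9025 − 161.1 = 127.614.
t = 18.22 ≤ 19, so B = 0.
Rounded: (255, 128, 0).

(255, 128, 0)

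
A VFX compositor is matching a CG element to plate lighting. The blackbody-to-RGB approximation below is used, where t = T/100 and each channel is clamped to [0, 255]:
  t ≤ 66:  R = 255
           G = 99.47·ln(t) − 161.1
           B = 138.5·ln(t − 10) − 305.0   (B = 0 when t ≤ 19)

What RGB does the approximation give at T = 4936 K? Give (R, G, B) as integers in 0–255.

(255, 227, 204)

t = 4936/100 = 49.36; the t ≤ 66 branch applies.
R = 255 by definition for t ≤ 66.
G = 99.47·ln 49.36 − 161.1 = 99.47·3.8991 − 161.1 = 226.747.
B = 138.5·ln(49.36 − 10) − 305.0 = 138.5·ln 39.36 − 305.0 = 138.5·3.6728 − 305.0 = 203.676.
Rounded: (255, 227, 204).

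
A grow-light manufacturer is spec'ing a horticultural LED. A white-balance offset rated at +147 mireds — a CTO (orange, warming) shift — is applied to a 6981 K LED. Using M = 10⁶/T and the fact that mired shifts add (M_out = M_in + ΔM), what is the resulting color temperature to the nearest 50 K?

3450 K

M_in = 10⁶/6981 = 143.25 mireds.
M_out = 143.25 + (+147) = 290.25 mireds.
T_out = 10⁶/290.25 = 3445.4 K → 3450 K.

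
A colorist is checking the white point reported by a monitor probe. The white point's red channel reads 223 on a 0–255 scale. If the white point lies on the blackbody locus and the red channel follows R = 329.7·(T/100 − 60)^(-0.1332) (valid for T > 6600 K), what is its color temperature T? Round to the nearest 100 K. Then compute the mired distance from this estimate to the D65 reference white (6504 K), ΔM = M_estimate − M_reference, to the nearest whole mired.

-27 mireds

(t − 60)^(-0.1332) = 223/329.7 = 0.67637.
t − 60 = 0.67637^(1/-0.1332) = 0.67637^(-7.508) = 18.831, so t = 78.831.
T = 100·t = 7883 K → 7900 K to the nearest 100 K.
M_estimate = 10⁶/7900 = 126.58; M_reference = 10⁶/6504 = 153.75.
ΔM = 126.58 − 153.75 = -27.17 → -27 mireds.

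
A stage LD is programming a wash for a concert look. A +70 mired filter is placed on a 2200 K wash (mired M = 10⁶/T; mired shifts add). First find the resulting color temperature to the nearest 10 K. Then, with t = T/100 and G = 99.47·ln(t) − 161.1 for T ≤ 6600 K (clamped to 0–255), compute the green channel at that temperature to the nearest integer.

132

M_in = 10⁶/2200 = 454.55; M_out = 454.55 + (+70) = 524.55.
T_out = 10⁶/524.55 = 1906.4 K → 1910 K; t = 19.1.
G = 99.47·ln 19.1 − 161.1 = 99.47·2.9497 − 161.1 = 132.305.
Rounded: 132.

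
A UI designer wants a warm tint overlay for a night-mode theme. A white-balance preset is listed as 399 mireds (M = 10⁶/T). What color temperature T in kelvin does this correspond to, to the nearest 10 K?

T = 10⁶ / 399 = 2506.27 K → 2510 K.

2510 K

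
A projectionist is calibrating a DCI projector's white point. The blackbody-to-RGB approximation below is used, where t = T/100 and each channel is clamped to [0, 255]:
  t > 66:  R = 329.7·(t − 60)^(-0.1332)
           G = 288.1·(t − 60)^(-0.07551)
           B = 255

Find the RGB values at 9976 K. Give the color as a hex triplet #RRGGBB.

#CADAFF

t = 9976/100 = 99.76; the t > 66 branch applies.
R = 329.7·(99.76 − 60)^(-0.1332) = 329.7·39.76^(-0.1332) = 329.7·0.61229 = 201.870.
G = 288.1·(99.76 − 60)^(-0.07551) = 288.1·39.76^(-0.07551) = 288.1·0.75723 = 218.157.
B = 255 by definition for t > 66.
Rounded: (202, 218, 255).
In hex: #CADAFF.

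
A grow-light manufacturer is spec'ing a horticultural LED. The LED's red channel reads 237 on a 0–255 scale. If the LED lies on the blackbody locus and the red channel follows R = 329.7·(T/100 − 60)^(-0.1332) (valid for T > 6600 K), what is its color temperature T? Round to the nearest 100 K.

7200 K

(t − 60)^(-0.1332) = 237/329.7 = 0.71884.
t − 60 = 0.71884^(1/-0.1332) = 0.71884^(-7.508) = 11.922, so t = 71.922.
T = 100·t = 7192 K → 7200 K to the nearest 100 K.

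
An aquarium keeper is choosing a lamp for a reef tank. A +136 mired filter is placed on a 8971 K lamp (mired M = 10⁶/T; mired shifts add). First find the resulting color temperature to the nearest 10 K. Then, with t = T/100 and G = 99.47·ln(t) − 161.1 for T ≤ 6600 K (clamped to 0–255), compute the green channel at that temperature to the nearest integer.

207

M_in = 10⁶/8971 = 111.47; M_out = 111.47 + (+136) = 247.47.
T_out = 10⁶/247.47 = 4040.9 K → 4040 K; t = 40.4.
G = 99.47·ln 40.4 − 161.1 = 99.47·3.6988 − 161.1 = 206.823.
Rounded: 207.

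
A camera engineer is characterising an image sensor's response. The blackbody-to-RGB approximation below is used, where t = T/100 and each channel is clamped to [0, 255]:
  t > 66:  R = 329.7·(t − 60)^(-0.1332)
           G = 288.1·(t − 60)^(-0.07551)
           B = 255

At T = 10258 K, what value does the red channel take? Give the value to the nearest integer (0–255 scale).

200

t = 10258/100 = 102.58; the t > 66 branch applies.
R = 329.7·(102.58 − 60)^(-0.1332) = 329.7·42.58^(-0.1332) = 329.7·0.60672 = 200.036.
Rounded: 200.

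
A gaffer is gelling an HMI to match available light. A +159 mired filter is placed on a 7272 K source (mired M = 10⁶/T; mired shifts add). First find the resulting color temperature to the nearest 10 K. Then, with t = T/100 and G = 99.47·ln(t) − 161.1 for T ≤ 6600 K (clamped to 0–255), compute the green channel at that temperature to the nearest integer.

M_in = 10⁶/7272 = 137.51; M_out = 137.51 + (+159) = 296.51.
T_out = 10⁶/296.51 = 3372.5 K → 3370 K; t = 33.7.
G = 99.47·ln 33.7 − 161.1 = 99.47·3.5175 − 161.1 = 188.786.
Rounded: 189.

189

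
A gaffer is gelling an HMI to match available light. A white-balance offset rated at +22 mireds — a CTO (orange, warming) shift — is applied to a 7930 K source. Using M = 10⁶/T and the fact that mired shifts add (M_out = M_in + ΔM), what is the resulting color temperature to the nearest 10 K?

6750 K

M_in = 10⁶/7930 = 126.10 mireds.
M_out = 126.10 + (+22) = 148.10 mireds.
T_out = 10⁶/148.10 = 6752.0 K → 6750 K.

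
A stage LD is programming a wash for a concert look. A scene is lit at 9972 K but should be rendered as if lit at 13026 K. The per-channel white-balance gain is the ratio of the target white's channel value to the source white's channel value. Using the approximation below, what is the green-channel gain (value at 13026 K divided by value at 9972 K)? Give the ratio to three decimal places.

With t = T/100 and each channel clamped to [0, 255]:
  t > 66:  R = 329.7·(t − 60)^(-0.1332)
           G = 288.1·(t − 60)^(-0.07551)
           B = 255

At 9972 K (t = 99.72):
  G = 288.1·(99.72 − 60)^(-0.07551) = 288.1·39.72^(-0.07551) = 288.1·0.75728 = 218.174.
At 13026 K (t = 130.26):
  G = 288.1·(130.26 − 60)^(-0.07551) = 288.1·70.26^(-0.07551) = 288.1·0.72536 = 208.977.
Gain = 208.977 / 218.174 = 0.9578 → 0.958.

0.958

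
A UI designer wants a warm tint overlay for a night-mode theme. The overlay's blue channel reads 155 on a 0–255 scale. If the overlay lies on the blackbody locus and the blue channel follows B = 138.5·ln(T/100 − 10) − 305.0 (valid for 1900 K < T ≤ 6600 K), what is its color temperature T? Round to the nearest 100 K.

3800 K

ln(t − 10) = (155 + 305.0) / 138.5 = 3.3213.
t − 10 = e^3.3213 = 27.696, so t = 37.696.
T = 100·t = 3770 K → 3800 K to the nearest 100 K.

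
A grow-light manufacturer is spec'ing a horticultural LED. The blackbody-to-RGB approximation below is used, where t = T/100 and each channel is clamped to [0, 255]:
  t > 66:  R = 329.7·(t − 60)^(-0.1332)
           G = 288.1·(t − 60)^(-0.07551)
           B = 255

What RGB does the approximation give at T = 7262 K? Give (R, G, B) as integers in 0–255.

(235, 238, 255)

t = 7262/100 = 72.62; the t > 66 branch applies.
R = 329.7·(72.62 − 60)^(-0.1332) = 329.7·12.62^(-0.1332) = 329.7·0.71341 = 235.211.
G = 288.1·(72.62 − 60)^(-0.07551) = 288.1·12.62^(-0.07551) = 288.1·0.82577 = 237.904.
B = 255 by definition for t > 66.
Rounded: (235, 238, 255).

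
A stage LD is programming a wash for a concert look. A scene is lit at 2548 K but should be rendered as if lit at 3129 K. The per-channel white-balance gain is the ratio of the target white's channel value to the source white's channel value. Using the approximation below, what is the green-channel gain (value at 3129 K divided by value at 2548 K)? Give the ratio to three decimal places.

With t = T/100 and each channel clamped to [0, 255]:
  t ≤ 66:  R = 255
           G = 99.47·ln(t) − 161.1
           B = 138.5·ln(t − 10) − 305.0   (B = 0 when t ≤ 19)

1.127

At 2548 K (t = 25.48):
  G = 99.47·ln 25.48 − 161.1 = 99.47·3.2379 − 161.1 = 160.973.
At 3129 K (t = 31.29):
  G = 99.47·ln 31.29 − 161.1 = 99.47·3.4433 − 161.1 = 181.405.
Gain = 181.405 / 160.973 = 1.1269 → 1.127.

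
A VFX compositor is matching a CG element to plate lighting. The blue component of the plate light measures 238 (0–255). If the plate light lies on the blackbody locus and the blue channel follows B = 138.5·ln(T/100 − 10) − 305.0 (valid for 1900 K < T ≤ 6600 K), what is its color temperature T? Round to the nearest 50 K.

6050 K

ln(t − 10) = (238 + 305.0) / 138.5 = 3.9206.
t − 10 = e^3.9206 = 50.430, so t = 60.430.
T = 100·t = 6043 K → 6050 K to the nearest 50 K.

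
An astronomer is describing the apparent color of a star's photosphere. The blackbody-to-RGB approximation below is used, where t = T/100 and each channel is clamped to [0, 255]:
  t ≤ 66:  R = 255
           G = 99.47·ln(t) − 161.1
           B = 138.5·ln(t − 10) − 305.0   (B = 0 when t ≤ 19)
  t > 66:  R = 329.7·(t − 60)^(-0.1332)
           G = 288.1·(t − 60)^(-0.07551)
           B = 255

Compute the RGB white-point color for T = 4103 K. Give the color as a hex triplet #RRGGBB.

#FFD0AB

t = 4103/100 = 41.03; the t ≤ 66 branch applies.
R = 255 by definition for t ≤ 66.
G = 99.47·ln 41.03 − 161.1 = 99.47·3.7143 − 161.1 = 208.362.
B = 138.5·ln(41.03 − 10) − 305.0 = 138.5·ln 31.03 − 305.0 = 138.5·3.4350 − 305.0 = 170.741.
Rounded: (255, 208, 171).
In hex: #FFD0AB.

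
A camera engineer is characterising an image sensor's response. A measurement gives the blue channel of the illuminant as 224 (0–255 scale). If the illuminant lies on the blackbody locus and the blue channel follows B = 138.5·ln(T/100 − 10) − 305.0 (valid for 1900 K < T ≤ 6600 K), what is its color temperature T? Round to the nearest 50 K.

5550 K

ln(t − 10) = (224 + 305.0) / 138.5 = 3.8195.
t − 10 = e^3.8195 = 45.581, so t = 55.581.
T = 100·t = 5558 K → 5550 K to the nearest 50 K.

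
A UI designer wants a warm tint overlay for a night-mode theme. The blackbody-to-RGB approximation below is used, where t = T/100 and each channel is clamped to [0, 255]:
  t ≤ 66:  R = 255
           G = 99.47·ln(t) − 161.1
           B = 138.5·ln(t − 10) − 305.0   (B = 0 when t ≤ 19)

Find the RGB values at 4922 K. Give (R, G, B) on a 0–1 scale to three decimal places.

(1.000, 0.888, 0.797)

t = 4922/100 = 49.22; the t ≤ 66 branch applies.
R = 255 by definition for t ≤ 66.
G = 99.47·ln 49.22 − 161.1 = 99.47·3.8963 − 161.1 = 226.465.
B = 138.5·ln(49.22 − 10) − 305.0 = 138.5·ln 39.22 − 305.0 = 138.5·3.6692 − 305.0 = 203.182.
Dividing each by 255: (1.0000, 0.8881, 0.7968) → (1.000, 0.888, 0.797).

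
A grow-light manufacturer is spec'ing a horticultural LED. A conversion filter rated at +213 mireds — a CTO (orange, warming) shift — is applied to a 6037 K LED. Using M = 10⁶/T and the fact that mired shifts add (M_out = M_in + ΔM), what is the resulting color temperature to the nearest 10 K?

2640 K

M_in = 10⁶/6037 = 165.65 mireds.
M_out = 165.65 + (+213) = 378.65 mireds.
T_out = 10⁶/378.65 = 2641.0 K → 2640 K.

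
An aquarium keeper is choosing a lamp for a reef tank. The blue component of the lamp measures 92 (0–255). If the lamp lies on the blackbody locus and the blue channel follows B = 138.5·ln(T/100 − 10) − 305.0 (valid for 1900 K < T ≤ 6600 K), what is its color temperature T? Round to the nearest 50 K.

2750 K

ln(t − 10) = (92 + 305.0) / 138.5 = 2.8664.
t − 10 = e^2.8664 = 17.574, so t = 27.574.
T = 100·t = 2757 K → 2750 K to the nearest 50 K.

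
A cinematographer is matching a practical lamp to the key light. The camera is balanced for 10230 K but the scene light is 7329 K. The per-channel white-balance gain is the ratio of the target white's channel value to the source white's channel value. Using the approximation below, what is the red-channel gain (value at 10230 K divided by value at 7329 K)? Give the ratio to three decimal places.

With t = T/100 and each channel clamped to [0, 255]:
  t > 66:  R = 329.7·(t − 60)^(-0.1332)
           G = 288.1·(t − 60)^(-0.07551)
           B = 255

At 7329 K (t = 73.29):
  R = 329.7·(73.29 − 60)^(-0.1332) = 329.7·13.29^(-0.1332) = 329.7·0.70851 = 233.596.
At 10230 K (t = 102.3):
  R = 329.7·(102.3 − 60)^(-0.1332) = 329.7·42.3^(-0.1332) = 329.7·0.60726 = 200.212.
Gain = 200.212 / 233.596 = 0.8571 → 0.857.

0.857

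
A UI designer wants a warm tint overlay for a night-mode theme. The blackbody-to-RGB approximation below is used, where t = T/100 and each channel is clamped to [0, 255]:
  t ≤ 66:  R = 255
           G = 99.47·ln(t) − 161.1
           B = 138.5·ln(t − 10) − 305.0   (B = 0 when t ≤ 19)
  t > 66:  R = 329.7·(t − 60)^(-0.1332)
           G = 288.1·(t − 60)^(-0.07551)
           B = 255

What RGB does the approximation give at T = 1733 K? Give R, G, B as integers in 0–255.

t = 1733/100 = 17.33; the t ≤ 66 branch applies.
R = 255 by definition for t ≤ 66.
G = 99.47·ln 17.33 − 161.1 = 99.47·2.8524 − 161.1 = 122.632.
t = 17.33 ≤ 19, so B = 0.
Rounded: (255, 123, 0).

R=255, G=123, B=0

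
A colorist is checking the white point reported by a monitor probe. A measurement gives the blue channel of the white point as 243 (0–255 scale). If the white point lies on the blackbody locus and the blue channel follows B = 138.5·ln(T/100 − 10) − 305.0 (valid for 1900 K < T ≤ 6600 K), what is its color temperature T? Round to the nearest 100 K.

ln(t − 10) = (243 + 305.0) / 138.5 = 3.9567.
t − 10 = e^3.9567 = 52.283, so t = 62.283.
T = 100·t = 6228 K → 6200 K to the nearest 100 K.

6200 K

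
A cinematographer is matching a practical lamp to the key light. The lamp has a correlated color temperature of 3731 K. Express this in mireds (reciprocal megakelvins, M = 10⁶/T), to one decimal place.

268.0 mireds

M = 10⁶ / 3731 = 268.025 → 268.0 mireds.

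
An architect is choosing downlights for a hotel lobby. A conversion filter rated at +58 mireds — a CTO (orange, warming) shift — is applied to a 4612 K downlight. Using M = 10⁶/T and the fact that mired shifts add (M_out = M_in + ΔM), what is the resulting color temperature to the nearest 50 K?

3650 K

M_in = 10⁶/4612 = 216.83 mireds.
M_out = 216.83 + (+58) = 274.83 mireds.
T_out = 10⁶/274.83 = 3638.7 K → 3650 K.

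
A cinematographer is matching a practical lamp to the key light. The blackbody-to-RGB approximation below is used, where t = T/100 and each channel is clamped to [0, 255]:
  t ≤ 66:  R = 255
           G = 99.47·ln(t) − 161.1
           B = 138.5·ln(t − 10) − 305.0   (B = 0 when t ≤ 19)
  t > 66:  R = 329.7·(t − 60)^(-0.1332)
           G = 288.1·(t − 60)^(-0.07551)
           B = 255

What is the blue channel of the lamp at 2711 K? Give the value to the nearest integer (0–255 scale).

88

t = 2711/100 = 27.11; the t ≤ 66 branch applies.
B = 138.5·ln(27.11 − 10) − 305.0 = 138.5·ln 17.11 − 305.0 = 138.5·2.8397 − 305.0 = 88.293.
Rounded: 88.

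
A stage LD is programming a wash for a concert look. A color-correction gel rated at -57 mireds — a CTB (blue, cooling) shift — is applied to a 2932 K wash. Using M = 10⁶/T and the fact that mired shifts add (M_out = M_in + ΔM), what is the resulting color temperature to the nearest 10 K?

M_in = 10⁶/2932 = 341.06 mireds.
M_out = 341.06 + (-57) = 284.06 mireds.
T_out = 10⁶/284.06 = 3520.3 K → 3520 K.

3520 K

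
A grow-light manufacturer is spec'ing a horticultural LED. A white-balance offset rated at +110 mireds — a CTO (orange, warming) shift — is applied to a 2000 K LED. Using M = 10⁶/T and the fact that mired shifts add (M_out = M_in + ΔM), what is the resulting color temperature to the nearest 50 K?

1650 K

M_in = 10⁶/2000 = 500.00 mireds.
M_out = 500.00 + (+110) = 610.00 mireds.
T_out = 10⁶/610.00 = 1639.3 K → 1650 K.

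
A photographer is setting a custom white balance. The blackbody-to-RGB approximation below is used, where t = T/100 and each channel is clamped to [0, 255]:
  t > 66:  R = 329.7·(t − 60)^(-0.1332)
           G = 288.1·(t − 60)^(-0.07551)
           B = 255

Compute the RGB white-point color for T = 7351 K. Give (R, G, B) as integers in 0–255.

t = 7351/100 = 73.51; the t > 66 branch applies.
R = 329.7·(73.51 − 60)^(-0.1332) = 329.7·13.51^(-0.1332) = 329.7·0.70696 = 233.086.
G = 288.1·(73.51 − 60)^(-0.07551) = 288.1·13.51^(-0.07551) = 288.1·0.82153 = 236.683.
B = 255 by definition for t > 66.
Rounded: (233, 237, 255).

(233, 237, 255)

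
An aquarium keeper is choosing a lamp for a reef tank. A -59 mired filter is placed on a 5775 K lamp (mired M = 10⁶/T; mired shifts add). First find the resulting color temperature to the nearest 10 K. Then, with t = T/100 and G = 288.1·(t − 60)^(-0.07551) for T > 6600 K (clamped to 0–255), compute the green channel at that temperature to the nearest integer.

224

M_in = 10⁶/5775 = 173.16; M_out = 173.16 + (-59) = 114.16.
T_out = 10⁶/114.16 = 8759.6 K → 8760 K; t = 87.6.
G = 288.1·(87.6 − 60)^(-0.07551) = 288.1·27.6^(-0.07551) = 288.1·0.77839 = 224.254.
Rounded: 224.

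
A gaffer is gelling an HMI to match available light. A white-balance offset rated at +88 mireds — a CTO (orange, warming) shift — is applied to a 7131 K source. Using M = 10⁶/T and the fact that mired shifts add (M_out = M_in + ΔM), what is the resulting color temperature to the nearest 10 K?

4380 K

M_in = 10⁶/7131 = 140.23 mireds.
M_out = 140.23 + (+88) = 228.23 mireds.
T_out = 10⁶/228.23 = 4381.5 K → 4380 K.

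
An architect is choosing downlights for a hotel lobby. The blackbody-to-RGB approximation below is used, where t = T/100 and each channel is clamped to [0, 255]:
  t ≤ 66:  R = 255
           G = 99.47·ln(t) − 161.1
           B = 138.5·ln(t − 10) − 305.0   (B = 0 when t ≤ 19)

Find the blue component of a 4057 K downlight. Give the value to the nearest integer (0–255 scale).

169

t = 4057/100 = 40.57; the t ≤ 66 branch applies.
B = 138.5·ln(40.57 − 10) − 305.0 = 138.5·ln 30.57 − 305.0 = 138.5·3.4200 − 305.0 = 168.673.
Rounded: 169.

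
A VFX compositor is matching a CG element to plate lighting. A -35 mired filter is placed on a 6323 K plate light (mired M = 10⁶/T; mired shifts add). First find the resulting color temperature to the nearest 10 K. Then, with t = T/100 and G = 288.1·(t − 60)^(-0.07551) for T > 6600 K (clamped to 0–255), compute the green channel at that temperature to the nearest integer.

229

M_in = 10⁶/6323 = 158.15; M_out = 158.15 + (-35) = 123.15.
T_out = 10⁶/123.15 = 8120.0 K → 8120 K; t = 81.2.
G = 288.1·(81.2 − 60)^(-0.07551) = 288.1·21.2^(-0.07551) = 288.1·0.79405 = 228.766.
Rounded: 229.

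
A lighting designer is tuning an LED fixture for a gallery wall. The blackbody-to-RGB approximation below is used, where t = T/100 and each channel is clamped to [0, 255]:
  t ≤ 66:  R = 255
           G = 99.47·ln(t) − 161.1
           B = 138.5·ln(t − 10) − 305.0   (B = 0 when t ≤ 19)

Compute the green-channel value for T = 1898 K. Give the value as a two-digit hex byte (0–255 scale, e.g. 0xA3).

t = 1898/100 = 18.98; the t ≤ 66 branch applies.
G = 99.47·ln 18.98 − 161.1 = 99.47·2.9434 − 161.1 = 131.679.
Rounded: 132; in hex, 0x84.

0x84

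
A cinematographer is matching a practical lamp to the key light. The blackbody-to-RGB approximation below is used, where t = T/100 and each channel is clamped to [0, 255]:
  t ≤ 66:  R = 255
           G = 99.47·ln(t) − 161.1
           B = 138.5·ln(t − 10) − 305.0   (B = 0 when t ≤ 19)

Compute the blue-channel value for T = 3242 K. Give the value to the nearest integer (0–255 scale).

126

t = 3242/100 = 32.42; the t ≤ 66 branch applies.
B = 138.5·ln(32.42 − 10) − 305.0 = 138.5·ln 22.42 − 305.0 = 138.5·3.1100 − 305.0 = 125.729.
Rounded: 126.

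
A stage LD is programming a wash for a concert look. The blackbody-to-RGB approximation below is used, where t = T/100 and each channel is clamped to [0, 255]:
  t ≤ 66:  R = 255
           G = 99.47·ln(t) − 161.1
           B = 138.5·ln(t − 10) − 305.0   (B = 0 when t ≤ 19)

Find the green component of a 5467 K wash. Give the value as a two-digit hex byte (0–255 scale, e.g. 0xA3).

0xED

t = 5467/100 = 54.67; the t ≤ 66 branch applies.
G = 99.47·ln 54.67 − 161.1 = 99.47·4.0013 − 161.1 = 236.911.
Rounded: 237; in hex, 0xED.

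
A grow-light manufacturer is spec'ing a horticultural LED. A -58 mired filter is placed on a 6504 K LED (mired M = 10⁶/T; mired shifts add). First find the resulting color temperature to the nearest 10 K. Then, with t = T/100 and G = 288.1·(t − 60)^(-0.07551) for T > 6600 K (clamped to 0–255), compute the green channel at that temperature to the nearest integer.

216

M_in = 10⁶/6504 = 153.75; M_out = 153.75 + (-58) = 95.75.
T_out = 10⁶/95.75 = 10443.7 K → 10440 K; t = 104.4.
G = 288.1·(104.4 − 60)^(-0.07551) = 288.1·44.4^(-0.07551) = 288.1·0.75094 = 216.346.
Rounded: 216.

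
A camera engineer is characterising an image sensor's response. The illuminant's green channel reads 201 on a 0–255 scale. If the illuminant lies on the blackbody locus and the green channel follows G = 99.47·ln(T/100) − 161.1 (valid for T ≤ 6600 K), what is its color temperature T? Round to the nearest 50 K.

ln t = (201 + 161.1) / 99.47 = 3.6403.
t = e^3.6403 = 38.103.
T = 100·t = 3810 K → 3800 K to the nearest 50 K.

3800 K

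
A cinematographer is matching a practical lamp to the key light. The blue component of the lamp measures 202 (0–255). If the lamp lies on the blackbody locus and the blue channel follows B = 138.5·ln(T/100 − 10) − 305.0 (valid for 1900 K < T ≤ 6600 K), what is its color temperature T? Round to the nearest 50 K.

ln(t − 10) = (202 + 305.0) / 138.5 = 3.6606.
t − 10 = e^3.6606 = 38.887, so t = 48.887.
T = 100·t = 4889 K → 4900 K to the nearest 50 K.

4900 K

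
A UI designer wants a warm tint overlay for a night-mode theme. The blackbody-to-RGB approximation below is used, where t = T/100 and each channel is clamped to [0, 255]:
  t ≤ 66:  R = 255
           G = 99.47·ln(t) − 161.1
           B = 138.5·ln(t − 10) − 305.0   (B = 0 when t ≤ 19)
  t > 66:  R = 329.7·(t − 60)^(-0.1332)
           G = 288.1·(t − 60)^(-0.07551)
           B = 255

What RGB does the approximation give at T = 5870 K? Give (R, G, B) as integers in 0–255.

(255, 244, 233)

t = 5870/100 = 58.7; the t ≤ 66 branch applies.
R = 255 by definition for t ≤ 66.
G = 99.47·ln 58.7 − 161.1 = 99.47·4.0724 − 161.1 = 243.986.
B = 138.5·ln(58.7 − 10) − 305.0 = 138.5·ln 48.7 − 305.0 = 138.5·3.8857 − 305.0 = 233.167.
Rounded: (255, 244, 233).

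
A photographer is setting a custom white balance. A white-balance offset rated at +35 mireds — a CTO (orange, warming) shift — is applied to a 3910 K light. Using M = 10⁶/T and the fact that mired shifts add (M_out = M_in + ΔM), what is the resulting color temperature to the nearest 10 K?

M_in = 10⁶/3910 = 255.75 mireds.
M_out = 255.75 + (+35) = 290.75 mireds.
T_out = 10⁶/290.75 = 3439.3 K → 3440 K.

3440 K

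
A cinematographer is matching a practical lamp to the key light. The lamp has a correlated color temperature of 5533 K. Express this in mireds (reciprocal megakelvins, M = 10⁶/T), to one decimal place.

M = 10⁶ / 5533 = 180.734 → 180.7 mireds.

180.7 mireds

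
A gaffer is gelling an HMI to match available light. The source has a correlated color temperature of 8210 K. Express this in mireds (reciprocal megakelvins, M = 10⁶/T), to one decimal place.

121.8 mireds

M = 10⁶ / 8210 = 121.803 → 121.8 mireds.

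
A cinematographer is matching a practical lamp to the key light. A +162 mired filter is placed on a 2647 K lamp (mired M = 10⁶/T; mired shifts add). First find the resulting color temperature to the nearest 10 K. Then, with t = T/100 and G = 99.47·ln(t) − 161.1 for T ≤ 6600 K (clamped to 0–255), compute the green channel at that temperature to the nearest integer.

129

M_in = 10⁶/2647 = 377.79; M_out = 377.79 + (+162) = 539.79.
T_out = 10⁶/539.79 = 1852.6 K → 1850 K; t = 18.5.
G = 99.47·ln 18.5 − 161.1 = 99.47·2.9178 − 161.1 = 129.131.
Rounded: 129.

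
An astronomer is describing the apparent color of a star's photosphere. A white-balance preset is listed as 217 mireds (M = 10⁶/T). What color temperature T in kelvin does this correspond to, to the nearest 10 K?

T = 10⁶ / 217 = 4608.29 K → 4610 K.

4610 K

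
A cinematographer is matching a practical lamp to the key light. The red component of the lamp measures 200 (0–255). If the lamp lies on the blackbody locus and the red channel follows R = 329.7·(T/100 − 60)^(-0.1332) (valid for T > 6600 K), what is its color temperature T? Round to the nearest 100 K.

(t − 60)^(-0.1332) = 200/329.7 = 0.60661.
t − 60 = 0.60661^(1/-0.1332) = 0.60661^(-7.508) = 42.638, so t = 102.638.
T = 100·t = 10264 K → 10300 K to the nearest 100 K.

10300 K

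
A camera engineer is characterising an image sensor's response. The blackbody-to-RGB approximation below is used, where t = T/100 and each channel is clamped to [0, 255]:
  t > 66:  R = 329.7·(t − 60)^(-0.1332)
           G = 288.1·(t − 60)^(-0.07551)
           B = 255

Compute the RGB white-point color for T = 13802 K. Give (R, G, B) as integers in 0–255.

(185, 207, 255)

t = 13802/100 = 138.02; the t > 66 branch applies.
R = 329.7·(138.02 − 60)^(-0.1332) = 329.7·78.02^(-0.1332) = 329.7·0.55970 = 184.534.
G = 288.1·(138.02 − 60)^(-0.07551) = 288.1·78.02^(-0.07551) = 288.1·0.71965 = 207.330.
B = 255 by definition for t > 66.
Rounded: (185, 207, 255).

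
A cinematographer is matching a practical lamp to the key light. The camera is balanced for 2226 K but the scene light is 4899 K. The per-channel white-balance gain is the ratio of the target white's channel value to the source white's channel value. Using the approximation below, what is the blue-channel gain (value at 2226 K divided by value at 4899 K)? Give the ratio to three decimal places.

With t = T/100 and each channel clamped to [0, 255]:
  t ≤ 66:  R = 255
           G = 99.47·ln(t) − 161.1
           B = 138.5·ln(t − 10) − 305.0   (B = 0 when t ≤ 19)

At 4899 K (t = 48.99):
  B = 138.5·ln(48.99 − 10) − 305.0 = 138.5·ln 38.99 − 305.0 = 138.5·3.6633 − 305.0 = 202.368.
At 2226 K (t = 22.26):
  B = 138.5·ln(22.26 − 10) − 305.0 = 138.5·ln 12.26 − 305.0 = 138.5·2.5063 − 305.0 = 42.128.
Gain = 42.128 / 202.368 = 0.2082 → 0.208.

0.208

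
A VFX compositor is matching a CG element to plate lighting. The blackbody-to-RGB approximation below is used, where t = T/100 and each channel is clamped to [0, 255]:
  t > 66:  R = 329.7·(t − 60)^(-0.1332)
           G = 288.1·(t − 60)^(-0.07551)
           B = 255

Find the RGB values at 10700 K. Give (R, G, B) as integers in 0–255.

t = 10700/100 = 107; the t > 66 branch applies.
R = 329.7·(107 − 60)^(-0.1332) = 329.7·47^(-0.1332) = 329.7·0.59879 = 197.422.
G = 288.1·(107 − 60)^(-0.07551) = 288.1·47^(-0.07551) = 288.1·0.74772 = 215.419.
B = 255 by definition for t > 66.
Rounded: (197, 215, 255).

(197, 215, 255)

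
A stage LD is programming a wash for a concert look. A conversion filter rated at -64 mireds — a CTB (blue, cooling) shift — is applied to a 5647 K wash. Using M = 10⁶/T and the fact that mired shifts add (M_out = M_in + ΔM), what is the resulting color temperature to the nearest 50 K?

8850 K

M_in = 10⁶/5647 = 177.09 mireds.
M_out = 177.09 + (-64) = 113.09 mireds.
T_out = 10⁶/113.09 = 8842.9 K → 8850 K.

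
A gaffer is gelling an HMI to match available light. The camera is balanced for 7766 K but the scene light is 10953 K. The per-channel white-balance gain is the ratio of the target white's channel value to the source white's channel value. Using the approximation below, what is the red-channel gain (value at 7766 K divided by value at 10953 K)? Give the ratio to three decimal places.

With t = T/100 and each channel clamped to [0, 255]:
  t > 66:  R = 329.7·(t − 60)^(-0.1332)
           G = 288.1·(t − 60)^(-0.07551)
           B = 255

1.147

At 10953 K (t = 109.53):
  R = 329.7·(109.53 − 60)^(-0.1332) = 329.7·49.53^(-0.1332) = 329.7·0.59463 = 196.048.
At 7766 K (t = 77.66):
  R = 329.7·(77.66 − 60)^(-0.1332) = 329.7·17.66^(-0.1332) = 329.7·0.68218 = 224.916.
Gain = 224.916 / 196.048 = 1.1472 → 1.147.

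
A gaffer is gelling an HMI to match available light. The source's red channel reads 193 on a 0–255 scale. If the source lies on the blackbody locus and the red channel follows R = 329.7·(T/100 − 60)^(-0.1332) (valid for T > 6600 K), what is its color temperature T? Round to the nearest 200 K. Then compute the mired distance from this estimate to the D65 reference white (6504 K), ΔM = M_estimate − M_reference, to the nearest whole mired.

-68 mireds

(t − 60)^(-0.1332) = 193/329.7 = 0.58538.
t − 60 = 0.58538^(1/-0.1332) = 0.58538^(-7.508) = 55.713, so t = 115.713.
T = 100·t = 11571 K → 11600 K to the nearest 200 K.
M_estimate = 10⁶/11600 = 86.21; M_reference = 10⁶/6504 = 153.75.
ΔM = 86.21 − 153.75 = -67.54 → -68 mireds.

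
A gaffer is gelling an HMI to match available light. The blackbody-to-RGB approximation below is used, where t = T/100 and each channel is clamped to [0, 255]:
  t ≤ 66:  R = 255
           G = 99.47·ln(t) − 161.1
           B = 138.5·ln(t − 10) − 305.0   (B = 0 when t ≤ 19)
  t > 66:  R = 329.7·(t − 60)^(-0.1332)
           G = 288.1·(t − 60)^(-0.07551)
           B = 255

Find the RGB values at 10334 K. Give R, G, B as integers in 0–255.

t = 10334/100 = 103.34; the t > 66 branch applies.
R = 329.7·(103.34 − 60)^(-0.1332) = 329.7·43.34^(-0.1332) = 329.7·0.60529 = 199.565.
G = 288.1·(103.34 − 60)^(-0.07551) = 288.1·43.34^(-0.07551) = 288.1·0.75231 = 216.741.
B = 255 by definition for t > 66.
Rounded: (200, 217, 255).

R=200, G=217, B=255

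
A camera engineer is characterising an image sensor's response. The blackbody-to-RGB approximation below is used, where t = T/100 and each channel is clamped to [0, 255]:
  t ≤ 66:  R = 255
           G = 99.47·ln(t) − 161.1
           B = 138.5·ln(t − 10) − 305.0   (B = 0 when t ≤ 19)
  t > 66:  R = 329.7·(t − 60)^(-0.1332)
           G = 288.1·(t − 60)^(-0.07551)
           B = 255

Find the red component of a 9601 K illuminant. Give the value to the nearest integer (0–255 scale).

205

t = 9601/100 = 96.01; the t > 66 branch applies.
R = 329.7·(96.01 − 60)^(-0.1332) = 329.7·36.01^(-0.1332) = 329.7·0.62042 = 204.552.
Rounded: 205.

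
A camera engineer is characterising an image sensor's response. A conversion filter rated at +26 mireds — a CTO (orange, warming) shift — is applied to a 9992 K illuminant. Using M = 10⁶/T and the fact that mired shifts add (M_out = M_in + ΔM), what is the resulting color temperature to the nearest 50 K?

M_in = 10⁶/9992 = 100.08 mireds.
M_out = 100.08 + (+26) = 126.08 mireds.
T_out = 10⁶/126.08 = 7931.5 K → 7950 K.

7950 K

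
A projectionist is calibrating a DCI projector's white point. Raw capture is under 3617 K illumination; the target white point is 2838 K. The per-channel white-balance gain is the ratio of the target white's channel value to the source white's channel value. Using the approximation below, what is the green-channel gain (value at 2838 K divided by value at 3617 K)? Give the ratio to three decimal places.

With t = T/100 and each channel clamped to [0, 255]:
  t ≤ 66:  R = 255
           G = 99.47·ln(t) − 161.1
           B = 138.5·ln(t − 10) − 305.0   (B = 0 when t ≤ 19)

0.877

At 3617 K (t = 36.17):
  G = 99.47·ln 36.17 − 161.1 = 99.47·3.5882 − 161.1 = 195.821.
At 2838 K (t = 28.38):
  G = 99.47·ln 28.38 − 161.1 = 99.47·3.3457 − 161.1 = 171.695.
Gain = 171.695 / 195.821 = 0.8768 → 0.877.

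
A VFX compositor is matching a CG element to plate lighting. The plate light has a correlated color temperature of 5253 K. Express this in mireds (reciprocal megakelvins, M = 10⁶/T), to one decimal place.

190.4 mireds

M = 10⁶ / 5253 = 190.367 → 190.4 mireds.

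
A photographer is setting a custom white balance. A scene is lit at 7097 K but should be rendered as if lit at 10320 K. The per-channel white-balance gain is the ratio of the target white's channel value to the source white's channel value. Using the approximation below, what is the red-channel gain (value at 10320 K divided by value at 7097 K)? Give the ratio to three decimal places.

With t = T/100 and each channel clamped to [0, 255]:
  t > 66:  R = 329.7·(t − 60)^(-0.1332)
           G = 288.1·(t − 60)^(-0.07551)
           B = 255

At 7097 K (t = 70.97):
  R = 329.7·(70.97 − 60)^(-0.1332) = 329.7·10.97^(-0.1332) = 329.7·0.72685 = 239.642.
At 10320 K (t = 103.2):
  R = 329.7·(103.2 − 60)^(-0.1332) = 329.7·43.2^(-0.1332) = 329.7·0.60555 = 199.651.
Gain = 199.651 / 239.642 = 0.8331 → 0.833.

0.833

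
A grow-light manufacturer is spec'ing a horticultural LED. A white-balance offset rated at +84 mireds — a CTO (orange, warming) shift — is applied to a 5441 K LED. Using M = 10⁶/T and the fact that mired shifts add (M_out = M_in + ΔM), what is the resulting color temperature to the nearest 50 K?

3750 K

M_in = 10⁶/5441 = 183.79 mireds.
M_out = 183.79 + (+84) = 267.79 mireds.
T_out = 10⁶/267.79 = 3734.3 K → 3750 K.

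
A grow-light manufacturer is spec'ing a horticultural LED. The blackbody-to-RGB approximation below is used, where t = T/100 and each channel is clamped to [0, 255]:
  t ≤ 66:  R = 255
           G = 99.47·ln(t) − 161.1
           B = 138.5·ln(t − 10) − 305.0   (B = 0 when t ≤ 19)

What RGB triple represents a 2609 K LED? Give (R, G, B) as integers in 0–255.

t = 2609/100 = 26.09; the t ≤ 66 branch applies.
R = 255 by definition for t ≤ 66.
G = 99.47·ln 26.09 − 161.1 = 99.47·3.2616 − 161.1 = 163.327.
B = 138.5·ln(26.09 − 10) − 305.0 = 138.5·ln 16.09 − 305.0 = 138.5·2.7782 − 305.0 = 79.780.
Rounded: (255, 163, 80).

(255, 163, 80)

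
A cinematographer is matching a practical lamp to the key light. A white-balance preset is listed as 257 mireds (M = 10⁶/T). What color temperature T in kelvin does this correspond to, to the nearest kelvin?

3891 K

T = 10⁶ / 257 = 3891.05 K → 3891 K.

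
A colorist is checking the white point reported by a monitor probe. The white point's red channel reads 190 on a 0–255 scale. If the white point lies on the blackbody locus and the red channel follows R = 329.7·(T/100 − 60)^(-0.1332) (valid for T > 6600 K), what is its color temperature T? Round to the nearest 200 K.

(t − 60)^(-0.1332) = 190/329.7 = 0.57628.
t − 60 = 0.57628^(1/-0.1332) = 0.57628^(-7.508) = 62.667, so t = 122.667.
T = 100·t = 12267 K → 12200 K to the nearest 200 K.

12200 K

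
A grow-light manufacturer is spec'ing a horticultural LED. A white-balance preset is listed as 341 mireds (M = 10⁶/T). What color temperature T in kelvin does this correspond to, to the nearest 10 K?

T = 10⁶ / 341 = 2932.55 K → 2930 K.

2930 K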